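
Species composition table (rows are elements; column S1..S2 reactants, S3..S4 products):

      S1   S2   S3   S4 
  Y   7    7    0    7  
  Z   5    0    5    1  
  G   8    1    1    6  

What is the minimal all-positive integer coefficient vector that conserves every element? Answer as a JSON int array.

Coefficients: [4, 1, 3, 5]

Y: 4·7+1·7 = 35 | 3·0+5·7 = 35
Z: 4·5+1·0 = 20 | 3·5+5·1 = 20
G: 4·8+1·1 = 33 | 3·1+5·6 = 33
gcd(4,1,3,5) = 1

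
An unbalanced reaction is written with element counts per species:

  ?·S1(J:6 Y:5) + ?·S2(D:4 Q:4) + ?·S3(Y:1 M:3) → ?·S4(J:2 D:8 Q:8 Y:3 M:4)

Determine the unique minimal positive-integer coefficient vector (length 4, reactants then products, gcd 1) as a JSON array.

Coefficients: [1, 6, 4, 3]

J: 1·6+6·0+4·0 = 6 | 3·2 = 6
D: 1·0+6·4+4·0 = 24 | 3·8 = 24
Q: 1·0+6·4+4·0 = 24 | 3·8 = 24
Y: 1·5+6·0+4·1 = 9 | 3·3 = 9
M: 1·0+6·0+4·3 = 12 | 3·4 = 12
gcd(1,6,4,3) = 1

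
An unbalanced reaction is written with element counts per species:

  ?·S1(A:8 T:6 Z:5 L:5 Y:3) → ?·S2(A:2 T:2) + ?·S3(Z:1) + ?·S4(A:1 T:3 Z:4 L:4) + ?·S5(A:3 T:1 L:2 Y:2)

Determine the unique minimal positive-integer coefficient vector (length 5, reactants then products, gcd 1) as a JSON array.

Coefficients: [2, 3, 6, 1, 3]

A: 2·8 = 16 | 3·2+6·0+1·1+3·3 = 16
T: 2·6 = 12 | 3·2+6·0+1·3+3·1 = 12
Z: 2·5 = 10 | 3·0+6·1+1·4+3·0 = 10
L: 2·5 = 10 | 3·0+6·0+1·4+3·2 = 10
Y: 2·3 = 6 | 3·0+6·0+1·0+3·2 = 6
gcd(2,3,6,1,3) = 1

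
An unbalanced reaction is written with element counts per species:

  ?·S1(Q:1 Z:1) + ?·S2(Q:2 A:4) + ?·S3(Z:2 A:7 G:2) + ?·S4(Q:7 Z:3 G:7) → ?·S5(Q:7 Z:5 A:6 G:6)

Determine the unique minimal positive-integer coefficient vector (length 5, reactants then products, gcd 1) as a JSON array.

Coefficients: [5, 1, 2, 2, 3]

Q: 5·1+1·2+2·0+2·7 = 21 | 3·7 = 21
Z: 5·1+1·0+2·2+2·3 = 15 | 3·5 = 15
A: 5·0+1·4+2·7+2·0 = 18 | 3·6 = 18
G: 5·0+1·0+2·2+2·7 = 18 | 3·6 = 18
gcd(5,1,2,2,3) = 1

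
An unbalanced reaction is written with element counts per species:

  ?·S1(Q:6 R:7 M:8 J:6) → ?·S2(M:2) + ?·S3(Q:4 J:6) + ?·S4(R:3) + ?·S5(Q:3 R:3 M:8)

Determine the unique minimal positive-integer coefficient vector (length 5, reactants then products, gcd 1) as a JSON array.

Q: 3·6 = 18 | 4·0+3·4+5·0+2·3 = 18
R: 3·7 = 21 | 4·0+3·0+5·3+2·3 = 21
M: 3·8 = 24 | 4·2+3·0+5·0+2·8 = 24
J: 3·6 = 18 | 4·0+3·6+5·0+2·0 = 18
gcd(3,4,3,5,2) = 1

Coefficients: [3, 4, 3, 5, 2]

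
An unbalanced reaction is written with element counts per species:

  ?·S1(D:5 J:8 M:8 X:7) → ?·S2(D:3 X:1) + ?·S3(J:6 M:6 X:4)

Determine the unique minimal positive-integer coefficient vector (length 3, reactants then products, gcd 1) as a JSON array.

Coefficients: [3, 5, 4]

D: 3·5 = 15 | 5·3+4·0 = 15
J: 3·8 = 24 | 5·0+4·6 = 24
M: 3·8 = 24 | 5·0+4·6 = 24
X: 3·7 = 21 | 5·1+4·4 = 21
gcd(3,5,4) = 1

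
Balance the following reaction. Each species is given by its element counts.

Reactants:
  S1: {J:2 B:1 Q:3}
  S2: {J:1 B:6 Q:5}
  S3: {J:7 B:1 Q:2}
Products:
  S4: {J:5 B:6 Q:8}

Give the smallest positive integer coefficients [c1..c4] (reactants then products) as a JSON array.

Coefficients: [5, 3, 1, 4]

J: 5·2+3·1+1·7 = 20 | 4·5 = 20
B: 5·1+3·6+1·1 = 24 | 4·6 = 24
Q: 5·3+3·5+1·2 = 32 | 4·8 = 32
gcd(5,3,1,4) = 1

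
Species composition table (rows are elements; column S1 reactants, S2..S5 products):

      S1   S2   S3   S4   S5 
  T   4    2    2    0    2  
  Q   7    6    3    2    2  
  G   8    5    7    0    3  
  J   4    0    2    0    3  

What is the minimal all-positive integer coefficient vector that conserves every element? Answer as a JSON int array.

T: 5·4 = 20 | 3·2+1·2+1·0+6·2 = 20
Q: 5·7 = 35 | 3·6+1·3+1·2+6·2 = 35
G: 5·8 = 40 | 3·5+1·7+1·0+6·3 = 40
J: 5·4 = 20 | 3·0+1·2+1·0+6·3 = 20
gcd(5,3,1,1,6) = 1

Coefficients: [5, 3, 1, 1, 6]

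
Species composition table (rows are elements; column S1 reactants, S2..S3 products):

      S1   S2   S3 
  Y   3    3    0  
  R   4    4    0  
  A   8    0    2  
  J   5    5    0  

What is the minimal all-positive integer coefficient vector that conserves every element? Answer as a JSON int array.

Y: 1·3 = 3 | 1·3+4·0 = 3
R: 1·4 = 4 | 1·4+4·0 = 4
A: 1·8 = 8 | 1·0+4·2 = 8
J: 1·5 = 5 | 1·5+4·0 = 5
gcd(1,1,4) = 1

Coefficients: [1, 1, 4]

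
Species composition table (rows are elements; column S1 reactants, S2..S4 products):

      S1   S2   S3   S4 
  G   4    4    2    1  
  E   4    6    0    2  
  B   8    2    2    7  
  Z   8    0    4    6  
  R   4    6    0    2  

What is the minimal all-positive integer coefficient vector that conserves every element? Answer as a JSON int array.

Coefficients: [5, 2, 4, 4]

G: 5·4 = 20 | 2·4+4·2+4·1 = 20
E: 5·4 = 20 | 2·6+4·0+4·2 = 20
B: 5·8 = 40 | 2·2+4·2+4·7 = 40
Z: 5·8 = 40 | 2·0+4·4+4·6 = 40
R: 5·4 = 20 | 2·6+4·0+4·2 = 20
gcd(5,2,4,4) = 1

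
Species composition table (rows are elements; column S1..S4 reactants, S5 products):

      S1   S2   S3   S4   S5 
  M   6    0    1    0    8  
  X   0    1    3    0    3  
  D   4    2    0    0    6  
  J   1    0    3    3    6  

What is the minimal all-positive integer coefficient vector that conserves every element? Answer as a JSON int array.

Coefficients: [6, 3, 4, 4, 5]

M: 6·6+3·0+4·1+4·0 = 40 | 5·8 = 40
X: 6·0+3·1+4·3+4·0 = 15 | 5·3 = 15
D: 6·4+3·2+4·0+4·0 = 30 | 5·6 = 30
J: 6·1+3·0+4·3+4·3 = 30 | 5·6 = 30
gcd(6,3,4,4,5) = 1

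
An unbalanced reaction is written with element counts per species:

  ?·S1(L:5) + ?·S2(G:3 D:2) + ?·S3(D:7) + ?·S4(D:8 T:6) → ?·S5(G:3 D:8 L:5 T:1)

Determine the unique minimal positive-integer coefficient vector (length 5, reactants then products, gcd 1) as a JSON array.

Coefficients: [6, 6, 4, 1, 6]

G: 6·0+6·3+4·0+1·0 = 18 | 6·3 = 18
D: 6·0+6·2+4·7+1·8 = 48 | 6·8 = 48
L: 6·5+6·0+4·0+1·0 = 30 | 6·5 = 30
T: 6·0+6·0+4·0+1·6 = 6 | 6·1 = 6
gcd(6,6,4,1,6) = 1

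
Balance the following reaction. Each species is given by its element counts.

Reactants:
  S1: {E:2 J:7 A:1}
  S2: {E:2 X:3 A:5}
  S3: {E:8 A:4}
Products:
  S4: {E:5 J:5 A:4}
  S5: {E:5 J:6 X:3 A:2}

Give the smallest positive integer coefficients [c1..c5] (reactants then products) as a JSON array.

Coefficients: [6, 2, 3, 6, 2]

E: 6·2+2·2+3·8 = 40 | 6·5+2·5 = 40
J: 6·7+2·0+3·0 = 42 | 6·5+2·6 = 42
X: 6·0+2·3+3·0 = 6 | 6·0+2·3 = 6
A: 6·1+2·5+3·4 = 28 | 6·4+2·2 = 28
gcd(6,2,3,6,2) = 1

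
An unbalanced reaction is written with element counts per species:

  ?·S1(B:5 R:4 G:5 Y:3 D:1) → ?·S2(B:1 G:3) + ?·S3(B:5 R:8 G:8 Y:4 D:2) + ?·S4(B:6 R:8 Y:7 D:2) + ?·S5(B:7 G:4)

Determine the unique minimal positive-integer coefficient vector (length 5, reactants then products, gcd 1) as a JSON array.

B: 6·5 = 30 | 6·1+1·5+2·6+1·7 = 30
R: 6·4 = 24 | 6·0+1·8+2·8+1·0 = 24
G: 6·5 = 30 | 6·3+1·8+2·0+1·4 = 30
Y: 6·3 = 18 | 6·0+1·4+2·7+1·0 = 18
D: 6·1 = 6 | 6·0+1·2+2·2+1·0 = 6
gcd(6,6,1,2,1) = 1

Coefficients: [6, 6, 1, 2, 1]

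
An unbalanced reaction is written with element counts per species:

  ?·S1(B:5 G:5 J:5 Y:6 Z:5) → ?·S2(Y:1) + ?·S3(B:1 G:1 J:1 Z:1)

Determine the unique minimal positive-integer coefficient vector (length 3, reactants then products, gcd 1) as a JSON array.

B: 1·5 = 5 | 6·0+5·1 = 5
G: 1·5 = 5 | 6·0+5·1 = 5
J: 1·5 = 5 | 6·0+5·1 = 5
Y: 1·6 = 6 | 6·1+5·0 = 6
Z: 1·5 = 5 | 6·0+5·1 = 5
gcd(1,6,5) = 1

Coefficients: [1, 6, 5]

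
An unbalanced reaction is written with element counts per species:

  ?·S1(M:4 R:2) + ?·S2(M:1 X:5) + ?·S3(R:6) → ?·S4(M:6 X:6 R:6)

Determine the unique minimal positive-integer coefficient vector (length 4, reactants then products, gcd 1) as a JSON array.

M: 6·4+6·1+3·0 = 30 | 5·6 = 30
X: 6·0+6·5+3·0 = 30 | 5·6 = 30
R: 6·2+6·0+3·6 = 30 | 5·6 = 30
gcd(6,6,3,5) = 1

Coefficients: [6, 6, 3, 5]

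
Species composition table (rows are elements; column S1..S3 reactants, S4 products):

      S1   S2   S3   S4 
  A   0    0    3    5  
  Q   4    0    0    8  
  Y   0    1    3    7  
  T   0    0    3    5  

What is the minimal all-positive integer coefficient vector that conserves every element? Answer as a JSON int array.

A: 6·0+6·0+5·3 = 15 | 3·5 = 15
Q: 6·4+6·0+5·0 = 24 | 3·8 = 24
Y: 6·0+6·1+5·3 = 21 | 3·7 = 21
T: 6·0+6·0+5·3 = 15 | 3·5 = 15
gcd(6,6,5,3) = 1

Coefficients: [6, 6, 5, 3]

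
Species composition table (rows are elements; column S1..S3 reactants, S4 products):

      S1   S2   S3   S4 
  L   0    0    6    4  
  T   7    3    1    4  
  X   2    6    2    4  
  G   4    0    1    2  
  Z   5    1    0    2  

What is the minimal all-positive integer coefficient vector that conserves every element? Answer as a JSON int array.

L: 1·0+1·0+2·6 = 12 | 3·4 = 12
T: 1·7+1·3+2·1 = 12 | 3·4 = 12
X: 1·2+1·6+2·2 = 12 | 3·4 = 12
G: 1·4+1·0+2·1 = 6 | 3·2 = 6
Z: 1·5+1·1+2·0 = 6 | 3·2 = 6
gcd(1,1,2,3) = 1

Coefficients: [1, 1, 2, 3]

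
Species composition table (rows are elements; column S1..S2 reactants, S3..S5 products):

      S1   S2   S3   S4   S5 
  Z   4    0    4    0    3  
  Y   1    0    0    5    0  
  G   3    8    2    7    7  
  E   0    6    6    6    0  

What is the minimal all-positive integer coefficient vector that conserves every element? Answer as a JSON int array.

Z: 5·4+3·0 = 20 | 2·4+1·0+4·3 = 20
Y: 5·1+3·0 = 5 | 2·0+1·5+4·0 = 5
G: 5·3+3·8 = 39 | 2·2+1·7+4·7 = 39
E: 5·0+3·6 = 18 | 2·6+1·6+4·0 = 18
gcd(5,3,2,1,4) = 1

Coefficients: [5, 3, 2, 1, 4]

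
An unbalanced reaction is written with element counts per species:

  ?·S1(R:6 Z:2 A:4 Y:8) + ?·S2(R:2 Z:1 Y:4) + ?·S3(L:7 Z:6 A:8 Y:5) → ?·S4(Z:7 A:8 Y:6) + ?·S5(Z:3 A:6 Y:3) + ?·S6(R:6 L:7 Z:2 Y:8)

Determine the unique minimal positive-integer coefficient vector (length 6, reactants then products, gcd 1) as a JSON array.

Coefficients: [3, 3, 4, 1, 6, 4]

R: 3·6+3·2+4·0 = 24 | 1·0+6·0+4·6 = 24
L: 3·0+3·0+4·7 = 28 | 1·0+6·0+4·7 = 28
Z: 3·2+3·1+4·6 = 33 | 1·7+6·3+4·2 = 33
A: 3·4+3·0+4·8 = 44 | 1·8+6·6+4·0 = 44
Y: 3·8+3·4+4·5 = 56 | 1·6+6·3+4·8 = 56
gcd(3,3,4,1,6,4) = 1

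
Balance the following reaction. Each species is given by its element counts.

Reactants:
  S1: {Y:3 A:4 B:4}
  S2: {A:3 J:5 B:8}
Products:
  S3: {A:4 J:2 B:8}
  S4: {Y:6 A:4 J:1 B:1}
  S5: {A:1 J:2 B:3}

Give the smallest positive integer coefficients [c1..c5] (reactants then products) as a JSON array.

Y: 2·3+3·0 = 6 | 2·0+1·6+5·0 = 6
A: 2·4+3·3 = 17 | 2·4+1·4+5·1 = 17
J: 2·0+3·5 = 15 | 2·2+1·1+5·2 = 15
B: 2·4+3·8 = 32 | 2·8+1·1+5·3 = 32
gcd(2,3,2,1,5) = 1

Coefficients: [2, 3, 2, 1, 5]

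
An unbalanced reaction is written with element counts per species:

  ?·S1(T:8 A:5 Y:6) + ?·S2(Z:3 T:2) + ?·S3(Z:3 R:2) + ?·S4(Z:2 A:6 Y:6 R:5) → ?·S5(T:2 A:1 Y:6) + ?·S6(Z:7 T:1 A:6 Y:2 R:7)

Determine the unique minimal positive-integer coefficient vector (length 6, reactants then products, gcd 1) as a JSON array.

Z: 1·0+4·3+6·3+6·2 = 42 | 5·0+6·7 = 42
T: 1·8+4·2+6·0+6·0 = 16 | 5·2+6·1 = 16
A: 1·5+4·0+6·0+6·6 = 41 | 5·1+6·6 = 41
Y: 1·6+4·0+6·0+6·6 = 42 | 5·6+6·2 = 42
R: 1·0+4·0+6·2+6·5 = 42 | 5·0+6·7 = 42
gcd(1,4,6,6,5,6) = 1

Coefficients: [1, 4, 6, 6, 5, 6]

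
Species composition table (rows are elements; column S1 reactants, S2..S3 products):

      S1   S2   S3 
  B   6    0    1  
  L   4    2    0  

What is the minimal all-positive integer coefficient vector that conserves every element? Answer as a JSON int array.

B: 1·6 = 6 | 2·0+6·1 = 6
L: 1·4 = 4 | 2·2+6·0 = 4
gcd(1,2,6) = 1

Coefficients: [1, 2, 6]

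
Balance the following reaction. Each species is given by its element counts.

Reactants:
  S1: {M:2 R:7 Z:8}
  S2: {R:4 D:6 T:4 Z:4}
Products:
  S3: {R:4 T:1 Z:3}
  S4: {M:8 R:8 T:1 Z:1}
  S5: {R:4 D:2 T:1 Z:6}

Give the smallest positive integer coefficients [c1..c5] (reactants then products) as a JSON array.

M: 4·2+2·0 = 8 | 1·0+1·8+6·0 = 8
R: 4·7+2·4 = 36 | 1·4+1·8+6·4 = 36
D: 4·0+2·6 = 12 | 1·0+1·0+6·2 = 12
T: 4·0+2·4 = 8 | 1·1+1·1+6·1 = 8
Z: 4·8+2·4 = 40 | 1·3+1·1+6·6 = 40
gcd(4,2,1,1,6) = 1

Coefficients: [4, 2, 1, 1, 6]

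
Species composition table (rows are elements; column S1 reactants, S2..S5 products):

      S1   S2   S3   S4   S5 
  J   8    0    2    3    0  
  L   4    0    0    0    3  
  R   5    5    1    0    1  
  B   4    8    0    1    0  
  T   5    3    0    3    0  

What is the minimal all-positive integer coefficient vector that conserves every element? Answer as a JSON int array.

J: 3·8 = 24 | 1·0+6·2+4·3+4·0 = 24
L: 3·4 = 12 | 1·0+6·0+4·0+4·3 = 12
R: 3·5 = 15 | 1·5+6·1+4·0+4·1 = 15
B: 3·4 = 12 | 1·8+6·0+4·1+4·0 = 12
T: 3·5 = 15 | 1·3+6·0+4·3+4·0 = 15
gcd(3,1,6,4,4) = 1

Coefficients: [3, 1, 6, 4, 4]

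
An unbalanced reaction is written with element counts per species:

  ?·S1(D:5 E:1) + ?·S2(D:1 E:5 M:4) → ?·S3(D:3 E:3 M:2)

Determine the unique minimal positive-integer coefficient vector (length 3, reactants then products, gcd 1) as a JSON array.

D: 1·5+1·1 = 6 | 2·3 = 6
E: 1·1+1·5 = 6 | 2·3 = 6
M: 1·0+1·4 = 4 | 2·2 = 4
gcd(1,1,2) = 1

Coefficients: [1, 1, 2]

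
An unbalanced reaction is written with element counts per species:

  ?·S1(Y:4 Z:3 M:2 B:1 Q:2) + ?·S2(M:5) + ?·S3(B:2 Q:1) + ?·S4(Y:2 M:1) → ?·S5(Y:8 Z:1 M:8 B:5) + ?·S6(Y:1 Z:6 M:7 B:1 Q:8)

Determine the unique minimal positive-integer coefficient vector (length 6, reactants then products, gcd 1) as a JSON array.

Coefficients: [5, 5, 6, 3, 3, 2]

Y: 5·4+5·0+6·0+3·2 = 26 | 3·8+2·1 = 26
Z: 5·3+5·0+6·0+3·0 = 15 | 3·1+2·6 = 15
M: 5·2+5·5+6·0+3·1 = 38 | 3·8+2·7 = 38
B: 5·1+5·0+6·2+3·0 = 17 | 3·5+2·1 = 17
Q: 5·2+5·0+6·1+3·0 = 16 | 3·0+2·8 = 16
gcd(5,5,6,3,3,2) = 1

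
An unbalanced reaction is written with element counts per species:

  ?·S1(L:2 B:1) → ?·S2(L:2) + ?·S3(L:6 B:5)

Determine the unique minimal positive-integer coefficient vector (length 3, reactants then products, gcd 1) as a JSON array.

L: 5·2 = 10 | 2·2+1·6 = 10
B: 5·1 = 5 | 2·0+1·5 = 5
gcd(5,2,1) = 1

Coefficients: [5, 2, 1]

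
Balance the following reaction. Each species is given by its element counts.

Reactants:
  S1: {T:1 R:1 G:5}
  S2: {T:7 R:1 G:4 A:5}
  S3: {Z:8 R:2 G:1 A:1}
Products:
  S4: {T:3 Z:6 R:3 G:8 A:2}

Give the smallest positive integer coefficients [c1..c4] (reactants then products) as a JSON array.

Coefficients: [5, 1, 3, 4]

T: 5·1+1·7+3·0 = 12 | 4·3 = 12
Z: 5·0+1·0+3·8 = 24 | 4·6 = 24
R: 5·1+1·1+3·2 = 12 | 4·3 = 12
G: 5·5+1·4+3·1 = 32 | 4·8 = 32
A: 5·0+1·5+3·1 = 8 | 4·2 = 8
gcd(5,1,3,4) = 1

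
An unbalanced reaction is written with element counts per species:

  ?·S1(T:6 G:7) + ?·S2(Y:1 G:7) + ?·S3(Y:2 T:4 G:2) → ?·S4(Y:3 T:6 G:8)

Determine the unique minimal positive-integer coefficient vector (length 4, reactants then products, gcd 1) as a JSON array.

Y: 1·0+3·1+6·2 = 15 | 5·3 = 15
T: 1·6+3·0+6·4 = 30 | 5·6 = 30
G: 1·7+3·7+6·2 = 40 | 5·8 = 40
gcd(1,3,6,5) = 1

Coefficients: [1, 3, 6, 5]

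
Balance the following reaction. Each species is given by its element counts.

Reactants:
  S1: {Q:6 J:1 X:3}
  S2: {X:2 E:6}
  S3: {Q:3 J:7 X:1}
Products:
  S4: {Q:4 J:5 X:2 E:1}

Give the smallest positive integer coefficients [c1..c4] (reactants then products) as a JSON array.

Q: 2·6+1·0+4·3 = 24 | 6·4 = 24
J: 2·1+1·0+4·7 = 30 | 6·5 = 30
X: 2·3+1·2+4·1 = 12 | 6·2 = 12
E: 2·0+1·6+4·0 = 6 | 6·1 = 6
gcd(2,1,4,6) = 1

Coefficients: [2, 1, 4, 6]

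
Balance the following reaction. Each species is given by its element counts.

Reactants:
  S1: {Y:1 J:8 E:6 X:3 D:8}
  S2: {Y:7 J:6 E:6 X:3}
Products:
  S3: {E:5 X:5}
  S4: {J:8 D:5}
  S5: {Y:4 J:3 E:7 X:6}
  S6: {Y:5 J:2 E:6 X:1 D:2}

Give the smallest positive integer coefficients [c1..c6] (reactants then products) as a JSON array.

Coefficients: [5, 4, 2, 6, 2, 5]

Y: 5·1+4·7 = 33 | 2·0+6·0+2·4+5·5 = 33
J: 5·8+4·6 = 64 | 2·0+6·8+2·3+5·2 = 64
E: 5·6+4·6 = 54 | 2·5+6·0+2·7+5·6 = 54
X: 5·3+4·3 = 27 | 2·5+6·0+2·6+5·1 = 27
D: 5·8+4·0 = 40 | 2·0+6·5+2·0+5·2 = 40
gcd(5,4,2,6,2,5) = 1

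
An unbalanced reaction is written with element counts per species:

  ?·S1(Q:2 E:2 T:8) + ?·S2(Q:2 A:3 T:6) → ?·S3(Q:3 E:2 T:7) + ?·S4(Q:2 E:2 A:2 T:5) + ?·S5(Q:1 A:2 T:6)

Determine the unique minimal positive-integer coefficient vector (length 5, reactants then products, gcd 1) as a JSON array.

Q: 4·2+4·2 = 16 | 3·3+1·2+5·1 = 16
E: 4·2+4·0 = 8 | 3·2+1·2+5·0 = 8
A: 4·0+4·3 = 12 | 3·0+1·2+5·2 = 12
T: 4·8+4·6 = 56 | 3·7+1·5+5·6 = 56
gcd(4,4,3,1,5) = 1

Coefficients: [4, 4, 3, 1, 5]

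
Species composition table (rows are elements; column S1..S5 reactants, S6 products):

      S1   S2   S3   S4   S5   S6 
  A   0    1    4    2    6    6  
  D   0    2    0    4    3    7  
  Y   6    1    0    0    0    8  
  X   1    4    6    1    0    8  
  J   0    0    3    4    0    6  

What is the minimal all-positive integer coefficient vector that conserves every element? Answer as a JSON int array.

A: 6·0+4·1+2·4+6·2+1·6 = 30 | 5·6 = 30
D: 6·0+4·2+2·0+6·4+1·3 = 35 | 5·7 = 35
Y: 6·6+4·1+2·0+6·0+1·0 = 40 | 5·8 = 40
X: 6·1+4·4+2·6+6·1+1·0 = 40 | 5·8 = 40
J: 6·0+4·0+2·3+6·4+1·0 = 30 | 5·6 = 30
gcd(6,4,2,6,1,5) = 1

Coefficients: [6, 4, 2, 6, 1, 5]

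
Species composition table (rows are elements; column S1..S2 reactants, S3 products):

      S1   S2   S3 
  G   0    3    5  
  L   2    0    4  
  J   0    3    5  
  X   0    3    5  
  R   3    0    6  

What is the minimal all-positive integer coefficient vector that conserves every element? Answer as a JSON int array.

Coefficients: [6, 5, 3]

G: 6·0+5·3 = 15 | 3·5 = 15
L: 6·2+5·0 = 12 | 3·4 = 12
J: 6·0+5·3 = 15 | 3·5 = 15
X: 6·0+5·3 = 15 | 3·5 = 15
R: 6·3+5·0 = 18 | 3·6 = 18
gcd(6,5,3) = 1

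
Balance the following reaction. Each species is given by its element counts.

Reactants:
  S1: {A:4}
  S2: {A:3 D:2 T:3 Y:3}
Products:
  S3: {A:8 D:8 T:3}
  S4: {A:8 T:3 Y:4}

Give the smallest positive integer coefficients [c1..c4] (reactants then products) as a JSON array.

Coefficients: [5, 4, 1, 3]

A: 5·4+4·3 = 32 | 1·8+3·8 = 32
D: 5·0+4·2 = 8 | 1·8+3·0 = 8
T: 5·0+4·3 = 12 | 1·3+3·3 = 12
Y: 5·0+4·3 = 12 | 1·0+3·4 = 12
gcd(5,4,1,3) = 1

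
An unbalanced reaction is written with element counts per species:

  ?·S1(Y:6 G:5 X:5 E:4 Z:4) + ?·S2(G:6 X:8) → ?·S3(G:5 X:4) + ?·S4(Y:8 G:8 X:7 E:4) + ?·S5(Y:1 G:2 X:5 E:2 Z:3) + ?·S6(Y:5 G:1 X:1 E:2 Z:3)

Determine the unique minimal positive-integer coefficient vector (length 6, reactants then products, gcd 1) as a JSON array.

Coefficients: [6, 4, 5, 2, 5, 3]

Y: 6·6+4·0 = 36 | 5·0+2·8+5·1+3·5 = 36
G: 6·5+4·6 = 54 | 5·5+2·8+5·2+3·1 = 54
X: 6·5+4·8 = 62 | 5·4+2·7+5·5+3·1 = 62
E: 6·4+4·0 = 24 | 5·0+2·4+5·2+3·2 = 24
Z: 6·4+4·0 = 24 | 5·0+2·0+5·3+3·3 = 24
gcd(6,4,5,2,5,3) = 1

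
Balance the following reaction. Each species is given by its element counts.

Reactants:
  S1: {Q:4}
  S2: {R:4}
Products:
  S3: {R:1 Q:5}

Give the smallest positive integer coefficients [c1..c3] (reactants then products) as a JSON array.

R: 5·0+1·4 = 4 | 4·1 = 4
Q: 5·4+1·0 = 20 | 4·5 = 20
gcd(5,1,4) = 1

Coefficients: [5, 1, 4]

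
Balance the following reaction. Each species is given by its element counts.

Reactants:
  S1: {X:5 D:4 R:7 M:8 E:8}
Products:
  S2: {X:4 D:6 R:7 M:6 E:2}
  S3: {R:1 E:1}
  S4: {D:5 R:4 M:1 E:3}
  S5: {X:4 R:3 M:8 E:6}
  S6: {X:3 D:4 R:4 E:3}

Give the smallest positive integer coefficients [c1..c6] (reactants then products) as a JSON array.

X: 6·5 = 30 | 1·4+4·0+2·0+5·4+2·3 = 30
D: 6·4 = 24 | 1·6+4·0+2·5+5·0+2·4 = 24
R: 6·7 = 42 | 1·7+4·1+2·4+5·3+2·4 = 42
M: 6·8 = 48 | 1·6+4·0+2·1+5·8+2·0 = 48
E: 6·8 = 48 | 1·2+4·1+2·3+5·6+2·3 = 48
gcd(6,1,4,2,5,2) = 1

Coefficients: [6, 1, 4, 2, 5, 2]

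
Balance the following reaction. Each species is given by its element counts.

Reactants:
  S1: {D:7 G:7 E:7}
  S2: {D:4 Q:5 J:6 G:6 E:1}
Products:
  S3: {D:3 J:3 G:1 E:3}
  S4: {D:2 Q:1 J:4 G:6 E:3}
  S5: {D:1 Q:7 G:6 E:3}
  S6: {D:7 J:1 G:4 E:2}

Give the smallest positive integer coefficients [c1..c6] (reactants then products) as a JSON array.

Coefficients: [5, 5, 3, 4, 3, 5]

D: 5·7+5·4 = 55 | 3·3+4·2+3·1+5·7 = 55
Q: 5·0+5·5 = 25 | 3·0+4·1+3·7+5·0 = 25
J: 5·0+5·6 = 30 | 3·3+4·4+3·0+5·1 = 30
G: 5·7+5·6 = 65 | 3·1+4·6+3·6+5·4 = 65
E: 5·7+5·1 = 40 | 3·3+4·3+3·3+5·2 = 40
gcd(5,5,3,4,3,5) = 1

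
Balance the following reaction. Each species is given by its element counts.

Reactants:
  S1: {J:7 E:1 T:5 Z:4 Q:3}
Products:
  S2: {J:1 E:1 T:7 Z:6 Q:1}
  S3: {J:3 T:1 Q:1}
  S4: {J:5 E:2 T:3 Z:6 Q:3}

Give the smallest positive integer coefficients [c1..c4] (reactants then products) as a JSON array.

Coefficients: [3, 1, 5, 1]

J: 3·7 = 21 | 1·1+5·3+1·5 = 21
E: 3·1 = 3 | 1·1+5·0+1·2 = 3
T: 3·5 = 15 | 1·7+5·1+1·3 = 15
Z: 3·4 = 12 | 1·6+5·0+1·6 = 12
Q: 3·3 = 9 | 1·1+5·1+1·3 = 9
gcd(3,1,5,1) = 1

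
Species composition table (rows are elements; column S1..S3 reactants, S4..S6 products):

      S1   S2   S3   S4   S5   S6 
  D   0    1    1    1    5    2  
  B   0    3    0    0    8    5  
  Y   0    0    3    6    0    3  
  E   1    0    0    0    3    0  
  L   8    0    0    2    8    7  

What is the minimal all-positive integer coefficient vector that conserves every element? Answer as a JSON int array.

Coefficients: [3, 6, 4, 1, 1, 2]

D: 3·0+6·1+4·1 = 10 | 1·1+1·5+2·2 = 10
B: 3·0+6·3+4·0 = 18 | 1·0+1·8+2·5 = 18
Y: 3·0+6·0+4·3 = 12 | 1·6+1·0+2·3 = 12
E: 3·1+6·0+4·0 = 3 | 1·0+1·3+2·0 = 3
L: 3·8+6·0+4·0 = 24 | 1·2+1·8+2·7 = 24
gcd(3,6,4,1,1,2) = 1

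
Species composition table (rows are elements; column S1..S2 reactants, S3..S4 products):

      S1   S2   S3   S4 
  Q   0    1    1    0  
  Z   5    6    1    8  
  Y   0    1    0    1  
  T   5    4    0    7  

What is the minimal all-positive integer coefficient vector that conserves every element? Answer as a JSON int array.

Q: 3·0+5·1 = 5 | 5·1+5·0 = 5
Z: 3·5+5·6 = 45 | 5·1+5·8 = 45
Y: 3·0+5·1 = 5 | 5·0+5·1 = 5
T: 3·5+5·4 = 35 | 5·0+5·7 = 35
gcd(3,5,5,5) = 1

Coefficients: [3, 5, 5, 5]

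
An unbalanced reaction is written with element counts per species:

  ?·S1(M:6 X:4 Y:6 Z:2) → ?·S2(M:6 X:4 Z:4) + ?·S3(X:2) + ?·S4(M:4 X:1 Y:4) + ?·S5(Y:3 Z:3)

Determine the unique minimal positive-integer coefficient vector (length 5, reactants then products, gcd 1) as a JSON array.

M: 5·6 = 30 | 1·6+5·0+6·4+2·0 = 30
X: 5·4 = 20 | 1·4+5·2+6·1+2·0 = 20
Y: 5·6 = 30 | 1·0+5·0+6·4+2·3 = 30
Z: 5·2 = 10 | 1·4+5·0+6·0+2·3 = 10
gcd(5,1,5,6,2) = 1

Coefficients: [5, 1, 5, 6, 2]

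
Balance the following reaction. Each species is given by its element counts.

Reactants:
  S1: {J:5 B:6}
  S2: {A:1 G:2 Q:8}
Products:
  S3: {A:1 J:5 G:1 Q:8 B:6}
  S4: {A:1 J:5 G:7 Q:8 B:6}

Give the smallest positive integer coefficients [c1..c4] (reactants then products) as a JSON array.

A: 6·0+6·1 = 6 | 5·1+1·1 = 6
J: 6·5+6·0 = 30 | 5·5+1·5 = 30
G: 6·0+6·2 = 12 | 5·1+1·7 = 12
Q: 6·0+6·8 = 48 | 5·8+1·8 = 48
B: 6·6+6·0 = 36 | 5·6+1·6 = 36
gcd(6,6,5,1) = 1

Coefficients: [6, 6, 5, 1]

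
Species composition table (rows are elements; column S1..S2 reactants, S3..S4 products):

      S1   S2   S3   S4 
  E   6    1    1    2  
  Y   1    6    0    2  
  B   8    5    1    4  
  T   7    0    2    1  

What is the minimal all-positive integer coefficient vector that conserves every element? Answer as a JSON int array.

E: 2·6+1·1 = 13 | 5·1+4·2 = 13
Y: 2·1+1·6 = 8 | 5·0+4·2 = 8
B: 2·8+1·5 = 21 | 5·1+4·4 = 21
T: 2·7+1·0 = 14 | 5·2+4·1 = 14
gcd(2,1,5,4) = 1

Coefficients: [2, 1, 5, 4]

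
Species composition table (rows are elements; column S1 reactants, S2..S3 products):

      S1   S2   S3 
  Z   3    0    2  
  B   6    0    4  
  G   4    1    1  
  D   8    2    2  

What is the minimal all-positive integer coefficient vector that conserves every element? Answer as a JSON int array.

Coefficients: [2, 5, 3]

Z: 2·3 = 6 | 5·0+3·2 = 6
B: 2·6 = 12 | 5·0+3·4 = 12
G: 2·4 = 8 | 5·1+3·1 = 8
D: 2·8 = 16 | 5·2+3·2 = 16
gcd(2,5,3) = 1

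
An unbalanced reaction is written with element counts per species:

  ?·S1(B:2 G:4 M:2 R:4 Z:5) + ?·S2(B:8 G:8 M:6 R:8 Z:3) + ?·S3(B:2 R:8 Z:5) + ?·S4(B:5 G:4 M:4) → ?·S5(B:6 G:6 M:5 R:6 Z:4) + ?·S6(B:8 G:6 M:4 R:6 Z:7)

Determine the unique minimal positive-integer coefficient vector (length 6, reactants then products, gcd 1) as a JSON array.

Coefficients: [4, 1, 3, 6, 6, 2]

B: 4·2+1·8+3·2+6·5 = 52 | 6·6+2·8 = 52
G: 4·4+1·8+3·0+6·4 = 48 | 6·6+2·6 = 48
M: 4·2+1·6+3·0+6·4 = 38 | 6·5+2·4 = 38
R: 4·4+1·8+3·8+6·0 = 48 | 6·6+2·6 = 48
Z: 4·5+1·3+3·5+6·0 = 38 | 6·4+2·7 = 38
gcd(4,1,3,6,6,2) = 1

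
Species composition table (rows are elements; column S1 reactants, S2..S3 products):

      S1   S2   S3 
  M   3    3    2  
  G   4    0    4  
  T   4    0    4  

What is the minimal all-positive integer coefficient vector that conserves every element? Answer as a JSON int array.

M: 3·3 = 9 | 1·3+3·2 = 9
G: 3·4 = 12 | 1·0+3·4 = 12
T: 3·4 = 12 | 1·0+3·4 = 12
gcd(3,1,3) = 1

Coefficients: [3, 1, 3]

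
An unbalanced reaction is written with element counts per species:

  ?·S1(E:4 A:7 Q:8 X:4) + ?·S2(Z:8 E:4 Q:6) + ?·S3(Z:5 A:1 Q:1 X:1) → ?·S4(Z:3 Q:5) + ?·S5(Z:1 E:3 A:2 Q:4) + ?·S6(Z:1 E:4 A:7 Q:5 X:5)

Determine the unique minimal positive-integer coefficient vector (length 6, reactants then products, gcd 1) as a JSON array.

Coefficients: [6, 2, 1, 4, 4, 5]

Z: 6·0+2·8+1·5 = 21 | 4·3+4·1+5·1 = 21
E: 6·4+2·4+1·0 = 32 | 4·0+4·3+5·4 = 32
A: 6·7+2·0+1·1 = 43 | 4·0+4·2+5·7 = 43
Q: 6·8+2·6+1·1 = 61 | 4·5+4·4+5·5 = 61
X: 6·4+2·0+1·1 = 25 | 4·0+4·0+5·5 = 25
gcd(6,2,1,4,4,5) = 1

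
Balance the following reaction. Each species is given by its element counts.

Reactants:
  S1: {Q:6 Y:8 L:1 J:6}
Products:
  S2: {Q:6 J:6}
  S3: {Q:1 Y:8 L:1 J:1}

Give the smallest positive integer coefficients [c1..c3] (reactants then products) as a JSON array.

Q: 6·6 = 36 | 5·6+6·1 = 36
Y: 6·8 = 48 | 5·0+6·8 = 48
L: 6·1 = 6 | 5·0+6·1 = 6
J: 6·6 = 36 | 5·6+6·1 = 36
gcd(6,5,6) = 1

Coefficients: [6, 5, 6]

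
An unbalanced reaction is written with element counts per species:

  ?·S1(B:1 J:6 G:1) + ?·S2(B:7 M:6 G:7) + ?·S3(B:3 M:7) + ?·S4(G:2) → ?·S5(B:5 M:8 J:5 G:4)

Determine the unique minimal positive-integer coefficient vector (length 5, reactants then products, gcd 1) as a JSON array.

Coefficients: [5, 1, 6, 6, 6]

B: 5·1+1·7+6·3+6·0 = 30 | 6·5 = 30
M: 5·0+1·6+6·7+6·0 = 48 | 6·8 = 48
J: 5·6+1·0+6·0+6·0 = 30 | 6·5 = 30
G: 5·1+1·7+6·0+6·2 = 24 | 6·4 = 24
gcd(5,1,6,6,6) = 1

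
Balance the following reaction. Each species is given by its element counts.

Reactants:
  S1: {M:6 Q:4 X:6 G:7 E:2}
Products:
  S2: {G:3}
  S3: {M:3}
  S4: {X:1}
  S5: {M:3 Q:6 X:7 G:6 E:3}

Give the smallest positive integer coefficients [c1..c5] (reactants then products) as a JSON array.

M: 3·6 = 18 | 3·0+4·3+4·0+2·3 = 18
Q: 3·4 = 12 | 3·0+4·0+4·0+2·6 = 12
X: 3·6 = 18 | 3·0+4·0+4·1+2·7 = 18
G: 3·7 = 21 | 3·3+4·0+4·0+2·6 = 21
E: 3·2 = 6 | 3·0+4·0+4·0+2·3 = 6
gcd(3,3,4,4,2) = 1

Coefficients: [3, 3, 4, 4, 2]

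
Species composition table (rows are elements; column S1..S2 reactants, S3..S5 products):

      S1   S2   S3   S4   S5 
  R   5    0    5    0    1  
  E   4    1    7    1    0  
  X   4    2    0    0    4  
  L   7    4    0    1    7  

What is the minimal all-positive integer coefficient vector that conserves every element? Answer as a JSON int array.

R: 3·5+4·0 = 15 | 2·5+2·0+5·1 = 15
E: 3·4+4·1 = 16 | 2·7+2·1+5·0 = 16
X: 3·4+4·2 = 20 | 2·0+2·0+5·4 = 20
L: 3·7+4·4 = 37 | 2·0+2·1+5·7 = 37
gcd(3,4,2,2,5) = 1

Coefficients: [3, 4, 2, 2, 5]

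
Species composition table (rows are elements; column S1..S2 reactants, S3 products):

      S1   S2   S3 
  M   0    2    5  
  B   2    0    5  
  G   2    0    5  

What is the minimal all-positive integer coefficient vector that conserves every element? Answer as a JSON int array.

M: 5·0+5·2 = 10 | 2·5 = 10
B: 5·2+5·0 = 10 | 2·5 = 10
G: 5·2+5·0 = 10 | 2·5 = 10
gcd(5,5,2) = 1

Coefficients: [5, 5, 2]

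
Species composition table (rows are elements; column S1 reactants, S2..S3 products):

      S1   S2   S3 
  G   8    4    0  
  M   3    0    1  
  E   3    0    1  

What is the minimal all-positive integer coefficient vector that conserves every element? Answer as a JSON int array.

Coefficients: [1, 2, 3]

G: 1·8 = 8 | 2·4+3·0 = 8
M: 1·3 = 3 | 2·0+3·1 = 3
E: 1·3 = 3 | 2·0+3·1 = 3
gcd(1,2,3) = 1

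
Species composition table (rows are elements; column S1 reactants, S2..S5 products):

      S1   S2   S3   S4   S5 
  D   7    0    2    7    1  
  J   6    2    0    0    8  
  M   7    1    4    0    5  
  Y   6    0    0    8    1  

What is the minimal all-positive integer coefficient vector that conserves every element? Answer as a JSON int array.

Coefficients: [6, 2, 5, 4, 4]

D: 6·7 = 42 | 2·0+5·2+4·7+4·1 = 42
J: 6·6 = 36 | 2·2+5·0+4·0+4·8 = 36
M: 6·7 = 42 | 2·1+5·4+4·0+4·5 = 42
Y: 6·6 = 36 | 2·0+5·0+4·8+4·1 = 36
gcd(6,2,5,4,4) = 1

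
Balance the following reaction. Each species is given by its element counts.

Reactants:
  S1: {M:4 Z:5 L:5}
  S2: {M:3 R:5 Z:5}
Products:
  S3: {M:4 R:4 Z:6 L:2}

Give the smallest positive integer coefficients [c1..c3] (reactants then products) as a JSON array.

Coefficients: [2, 4, 5]

M: 2·4+4·3 = 20 | 5·4 = 20
R: 2·0+4·5 = 20 | 5·4 = 20
Z: 2·5+4·5 = 30 | 5·6 = 30
L: 2·5+4·0 = 10 | 5·2 = 10
gcd(2,4,5) = 1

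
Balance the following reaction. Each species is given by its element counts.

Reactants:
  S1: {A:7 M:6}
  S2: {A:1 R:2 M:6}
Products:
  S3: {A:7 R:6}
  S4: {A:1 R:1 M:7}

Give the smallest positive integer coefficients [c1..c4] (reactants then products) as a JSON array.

Coefficients: [1, 6, 1, 6]

A: 1·7+6·1 = 13 | 1·7+6·1 = 13
R: 1·0+6·2 = 12 | 1·6+6·1 = 12
M: 1·6+6·6 = 42 | 1·0+6·7 = 42
gcd(1,6,1,6) = 1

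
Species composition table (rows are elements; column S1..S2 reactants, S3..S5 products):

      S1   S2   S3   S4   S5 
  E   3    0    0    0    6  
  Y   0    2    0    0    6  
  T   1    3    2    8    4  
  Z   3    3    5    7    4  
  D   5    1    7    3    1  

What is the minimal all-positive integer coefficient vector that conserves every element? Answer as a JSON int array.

E: 4·3+6·0 = 12 | 3·0+1·0+2·6 = 12
Y: 4·0+6·2 = 12 | 3·0+1·0+2·6 = 12
T: 4·1+6·3 = 22 | 3·2+1·8+2·4 = 22
Z: 4·3+6·3 = 30 | 3·5+1·7+2·4 = 30
D: 4·5+6·1 = 26 | 3·7+1·3+2·1 = 26
gcd(4,6,3,1,2) = 1

Coefficients: [4, 6, 3, 1, 2]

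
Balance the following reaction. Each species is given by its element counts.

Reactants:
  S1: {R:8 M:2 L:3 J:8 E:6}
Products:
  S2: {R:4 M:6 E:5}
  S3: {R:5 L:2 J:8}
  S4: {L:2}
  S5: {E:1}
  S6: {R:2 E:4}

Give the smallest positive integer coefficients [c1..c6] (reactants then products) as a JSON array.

R: 6·8 = 48 | 2·4+6·5+3·0+6·0+5·2 = 48
M: 6·2 = 12 | 2·6+6·0+3·0+6·0+5·0 = 12
L: 6·3 = 18 | 2·0+6·2+3·2+6·0+5·0 = 18
J: 6·8 = 48 | 2·0+6·8+3·0+6·0+5·0 = 48
E: 6·6 = 36 | 2·5+6·0+3·0+6·1+5·4 = 36
gcd(6,2,6,3,6,5) = 1

Coefficients: [6, 2, 6, 3, 6, 5]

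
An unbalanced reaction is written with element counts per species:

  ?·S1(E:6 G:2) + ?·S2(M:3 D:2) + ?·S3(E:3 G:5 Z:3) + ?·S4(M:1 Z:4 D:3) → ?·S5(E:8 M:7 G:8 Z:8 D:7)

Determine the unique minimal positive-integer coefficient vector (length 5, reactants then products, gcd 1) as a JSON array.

Coefficients: [2, 6, 4, 3, 3]

E: 2·6+6·0+4·3+3·0 = 24 | 3·8 = 24
M: 2·0+6·3+4·0+3·1 = 21 | 3·7 = 21
G: 2·2+6·0+4·5+3·0 = 24 | 3·8 = 24
Z: 2·0+6·0+4·3+3·4 = 24 | 3·8 = 24
D: 2·0+6·2+4·0+3·3 = 21 | 3·7 = 21
gcd(2,6,4,3,3) = 1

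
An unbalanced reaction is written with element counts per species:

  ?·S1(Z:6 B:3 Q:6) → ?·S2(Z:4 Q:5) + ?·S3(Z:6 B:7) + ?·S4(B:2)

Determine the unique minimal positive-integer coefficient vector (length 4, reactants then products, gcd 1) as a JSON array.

Z: 5·6 = 30 | 6·4+1·6+4·0 = 30
B: 5·3 = 15 | 6·0+1·7+4·2 = 15
Q: 5·6 = 30 | 6·5+1·0+4·0 = 30
gcd(5,6,1,4) = 1

Coefficients: [5, 6, 1, 4]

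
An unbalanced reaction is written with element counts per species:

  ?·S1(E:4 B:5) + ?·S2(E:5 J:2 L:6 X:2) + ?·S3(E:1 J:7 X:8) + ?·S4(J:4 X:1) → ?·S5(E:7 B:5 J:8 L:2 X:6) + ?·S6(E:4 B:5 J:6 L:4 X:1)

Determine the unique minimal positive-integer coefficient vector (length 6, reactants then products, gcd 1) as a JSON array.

E: 5·4+2·5+2·1+5·0 = 32 | 4·7+1·4 = 32
B: 5·5+2·0+2·0+5·0 = 25 | 4·5+1·5 = 25
J: 5·0+2·2+2·7+5·4 = 38 | 4·8+1·6 = 38
L: 5·0+2·6+2·0+5·0 = 12 | 4·2+1·4 = 12
X: 5·0+2·2+2·8+5·1 = 25 | 4·6+1·1 = 25
gcd(5,2,2,5,4,1) = 1

Coefficients: [5, 2, 2, 5, 4, 1]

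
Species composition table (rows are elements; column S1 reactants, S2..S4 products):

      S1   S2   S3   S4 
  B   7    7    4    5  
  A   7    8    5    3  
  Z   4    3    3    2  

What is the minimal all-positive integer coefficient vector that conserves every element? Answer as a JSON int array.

Coefficients: [6, 1, 5, 3]

B: 6·7 = 42 | 1·7+5·4+3·5 = 42
A: 6·7 = 42 | 1·8+5·5+3·3 = 42
Z: 6·4 = 24 | 1·3+5·3+3·2 = 24
gcd(6,1,5,3) = 1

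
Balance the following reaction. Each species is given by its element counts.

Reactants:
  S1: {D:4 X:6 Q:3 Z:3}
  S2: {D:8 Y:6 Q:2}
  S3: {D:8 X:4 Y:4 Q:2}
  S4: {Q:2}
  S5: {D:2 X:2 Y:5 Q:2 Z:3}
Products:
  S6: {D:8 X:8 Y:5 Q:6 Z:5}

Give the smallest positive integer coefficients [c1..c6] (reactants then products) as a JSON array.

D: 6·4+1·8+1·8+3·0+4·2 = 48 | 6·8 = 48
X: 6·6+1·0+1·4+3·0+4·2 = 48 | 6·8 = 48
Y: 6·0+1·6+1·4+3·0+4·5 = 30 | 6·5 = 30
Q: 6·3+1·2+1·2+3·2+4·2 = 36 | 6·6 = 36
Z: 6·3+1·0+1·0+3·0+4·3 = 30 | 6·5 = 30
gcd(6,1,1,3,4,6) = 1

Coefficients: [6, 1, 1, 3, 4, 6]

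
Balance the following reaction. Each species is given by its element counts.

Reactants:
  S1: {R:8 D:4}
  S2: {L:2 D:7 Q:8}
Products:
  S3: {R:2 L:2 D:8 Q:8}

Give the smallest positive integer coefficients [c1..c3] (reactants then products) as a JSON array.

Coefficients: [1, 4, 4]

R: 1·8+4·0 = 8 | 4·2 = 8
L: 1·0+4·2 = 8 | 4·2 = 8
D: 1·4+4·7 = 32 | 4·8 = 32
Q: 1·0+4·8 = 32 | 4·8 = 32
gcd(1,4,4) = 1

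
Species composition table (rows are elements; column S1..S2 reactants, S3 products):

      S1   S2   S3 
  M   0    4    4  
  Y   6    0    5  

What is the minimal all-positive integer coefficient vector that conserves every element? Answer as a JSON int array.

Coefficients: [5, 6, 6]

M: 5·0+6·4 = 24 | 6·4 = 24
Y: 5·6+6·0 = 30 | 6·5 = 30
gcd(5,6,6) = 1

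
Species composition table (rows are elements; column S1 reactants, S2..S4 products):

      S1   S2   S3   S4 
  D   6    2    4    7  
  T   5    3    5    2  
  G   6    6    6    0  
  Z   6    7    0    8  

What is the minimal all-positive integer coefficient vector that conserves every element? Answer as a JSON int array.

Coefficients: [5, 2, 3, 2]

D: 5·6 = 30 | 2·2+3·4+2·7 = 30
T: 5·5 = 25 | 2·3+3·5+2·2 = 25
G: 5·6 = 30 | 2·6+3·6+2·0 = 30
Z: 5·6 = 30 | 2·7+3·0+2·8 = 30
gcd(5,2,3,2) = 1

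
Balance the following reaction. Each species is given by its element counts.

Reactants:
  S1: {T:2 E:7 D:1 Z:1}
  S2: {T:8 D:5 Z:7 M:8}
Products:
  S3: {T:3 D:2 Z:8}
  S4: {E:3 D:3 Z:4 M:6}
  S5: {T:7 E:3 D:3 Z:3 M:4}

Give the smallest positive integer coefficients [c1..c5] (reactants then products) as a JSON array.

Coefficients: [3, 4, 1, 2, 5]

T: 3·2+4·8 = 38 | 1·3+2·0+5·7 = 38
E: 3·7+4·0 = 21 | 1·0+2·3+5·3 = 21
D: 3·1+4·5 = 23 | 1·2+2·3+5·3 = 23
Z: 3·1+4·7 = 31 | 1·8+2·4+5·3 = 31
M: 3·0+4·8 = 32 | 1·0+2·6+5·4 = 32
gcd(3,4,1,2,5) = 1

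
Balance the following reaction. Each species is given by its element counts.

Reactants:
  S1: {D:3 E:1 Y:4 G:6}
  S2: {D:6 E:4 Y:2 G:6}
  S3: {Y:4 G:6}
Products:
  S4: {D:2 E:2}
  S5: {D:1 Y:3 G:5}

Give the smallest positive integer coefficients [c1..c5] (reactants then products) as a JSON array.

D: 2·3+1·6+2·0 = 12 | 3·2+6·1 = 12
E: 2·1+1·4+2·0 = 6 | 3·2+6·0 = 6
Y: 2·4+1·2+2·4 = 18 | 3·0+6·3 = 18
G: 2·6+1·6+2·6 = 30 | 3·0+6·5 = 30
gcd(2,1,2,3,6) = 1

Coefficients: [2, 1, 2, 3, 6]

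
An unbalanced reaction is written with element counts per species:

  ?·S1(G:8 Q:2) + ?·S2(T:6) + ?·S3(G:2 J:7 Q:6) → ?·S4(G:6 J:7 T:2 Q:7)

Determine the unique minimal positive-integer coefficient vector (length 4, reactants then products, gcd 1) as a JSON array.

Coefficients: [3, 2, 6, 6]

G: 3·8+2·0+6·2 = 36 | 6·6 = 36
J: 3·0+2·0+6·7 = 42 | 6·7 = 42
T: 3·0+2·6+6·0 = 12 | 6·2 = 12
Q: 3·2+2·0+6·6 = 42 | 6·7 = 42
gcd(3,2,6,6) = 1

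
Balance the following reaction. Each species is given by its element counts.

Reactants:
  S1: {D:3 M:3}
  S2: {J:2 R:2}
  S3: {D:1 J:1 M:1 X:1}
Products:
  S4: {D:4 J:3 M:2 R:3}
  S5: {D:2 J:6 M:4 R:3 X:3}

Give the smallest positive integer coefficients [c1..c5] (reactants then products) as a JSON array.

D: 1·3+3·0+3·1 = 6 | 1·4+1·2 = 6
J: 1·0+3·2+3·1 = 9 | 1·3+1·6 = 9
M: 1·3+3·0+3·1 = 6 | 1·2+1·4 = 6
R: 1·0+3·2+3·0 = 6 | 1·3+1·3 = 6
X: 1·0+3·0+3·1 = 3 | 1·0+1·3 = 3
gcd(1,3,3,1,1) = 1

Coefficients: [1, 3, 3, 1, 1]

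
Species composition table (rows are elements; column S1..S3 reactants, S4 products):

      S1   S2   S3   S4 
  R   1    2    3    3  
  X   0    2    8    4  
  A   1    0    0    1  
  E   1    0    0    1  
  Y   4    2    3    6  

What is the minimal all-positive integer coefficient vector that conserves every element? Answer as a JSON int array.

R: 5·1+2·2+2·3 = 15 | 5·3 = 15
X: 5·0+2·2+2·8 = 20 | 5·4 = 20
A: 5·1+2·0+2·0 = 5 | 5·1 = 5
E: 5·1+2·0+2·0 = 5 | 5·1 = 5
Y: 5·4+2·2+2·3 = 30 | 5·6 = 30
gcd(5,2,2,5) = 1

Coefficients: [5, 2, 2, 5]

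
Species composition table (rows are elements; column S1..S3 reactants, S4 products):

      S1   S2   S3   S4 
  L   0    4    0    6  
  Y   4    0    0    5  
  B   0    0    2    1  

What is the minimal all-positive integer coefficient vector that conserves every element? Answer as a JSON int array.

Coefficients: [5, 6, 2, 4]

L: 5·0+6·4+2·0 = 24 | 4·6 = 24
Y: 5·4+6·0+2·0 = 20 | 4·5 = 20
B: 5·0+6·0+2·2 = 4 | 4·1 = 4
gcd(5,6,2,4) = 1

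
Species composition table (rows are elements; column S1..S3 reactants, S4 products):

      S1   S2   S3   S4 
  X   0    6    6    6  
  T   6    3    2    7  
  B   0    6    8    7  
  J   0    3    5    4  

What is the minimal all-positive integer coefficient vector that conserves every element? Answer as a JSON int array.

Coefficients: [3, 2, 2, 4]

X: 3·0+2·6+2·6 = 24 | 4·6 = 24
T: 3·6+2·3+2·2 = 28 | 4·7 = 28
B: 3·0+2·6+2·8 = 28 | 4·7 = 28
J: 3·0+2·3+2·5 = 16 | 4·4 = 16
gcd(3,2,2,4) = 1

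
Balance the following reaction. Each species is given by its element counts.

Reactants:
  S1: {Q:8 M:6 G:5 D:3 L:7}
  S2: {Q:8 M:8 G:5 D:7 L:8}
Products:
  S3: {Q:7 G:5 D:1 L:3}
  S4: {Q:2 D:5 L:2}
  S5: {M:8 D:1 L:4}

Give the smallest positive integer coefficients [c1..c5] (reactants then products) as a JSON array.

Coefficients: [4, 2, 6, 3, 5]

Q: 4·8+2·8 = 48 | 6·7+3·2+5·0 = 48
M: 4·6+2·8 = 40 | 6·0+3·0+5·8 = 40
G: 4·5+2·5 = 30 | 6·5+3·0+5·0 = 30
D: 4·3+2·7 = 26 | 6·1+3·5+5·1 = 26
L: 4·7+2·8 = 44 | 6·3+3·2+5·4 = 44
gcd(4,2,6,3,5) = 1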